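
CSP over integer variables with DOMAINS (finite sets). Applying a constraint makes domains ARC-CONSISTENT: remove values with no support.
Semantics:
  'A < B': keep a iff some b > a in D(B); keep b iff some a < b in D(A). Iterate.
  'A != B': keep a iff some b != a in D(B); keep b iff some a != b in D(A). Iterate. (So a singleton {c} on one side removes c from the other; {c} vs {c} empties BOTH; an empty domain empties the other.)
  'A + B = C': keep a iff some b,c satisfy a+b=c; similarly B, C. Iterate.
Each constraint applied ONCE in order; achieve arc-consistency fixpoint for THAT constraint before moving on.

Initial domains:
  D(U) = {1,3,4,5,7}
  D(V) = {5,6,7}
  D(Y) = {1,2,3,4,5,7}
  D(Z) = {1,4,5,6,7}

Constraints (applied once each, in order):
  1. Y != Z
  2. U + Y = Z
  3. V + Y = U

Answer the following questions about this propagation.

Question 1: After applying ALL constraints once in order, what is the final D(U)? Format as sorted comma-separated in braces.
Constraint 1 (Y != Z) on D(Y)={1,2,3,4,5,7} D(Z)={1,4,5,6,7}: no change
Constraint 2 (U + Y = Z) on D(U)={1,3,4,5,7} D(Y)={1,2,3,4,5,7} D(Z)={1,4,5,6,7}: U {1,3,4,5,7}->{1,3,4,5}; Y {1,2,3,4,5,7}->{1,2,3,4,5}; Z {1,4,5,6,7}->{4,5,6,7}
Constraint 3 (V + Y = U) on D(V)={5,6,7} D(Y)={1,2,3,4,5} D(U)={1,3,4,5}: V {5,6,7}->{}; Y {1,2,3,4,5}->{}; U {1,3,4,5}->{}
So after all 3 constraints: D(U) = {}

Answer: {}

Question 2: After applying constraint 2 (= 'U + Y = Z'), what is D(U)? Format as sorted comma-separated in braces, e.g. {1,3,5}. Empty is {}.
Constraint 1 (Y != Z) on D(Y)={1,2,3,4,5,7} D(Z)={1,4,5,6,7}: no change
Constraint 2 (U + Y = Z) on D(U)={1,3,4,5,7} D(Y)={1,2,3,4,5,7} D(Z)={1,4,5,6,7}: U {1,3,4,5,7}->{1,3,4,5}; Y {1,2,3,4,5,7}->{1,2,3,4,5}; Z {1,4,5,6,7}->{4,5,6,7}
So after constraint 2: D(U) = {1,3,4,5}

Answer: {1,3,4,5}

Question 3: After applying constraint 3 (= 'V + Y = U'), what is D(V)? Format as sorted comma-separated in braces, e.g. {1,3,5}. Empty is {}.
Answer: {}

Derivation:
Constraint 1 (Y != Z) on D(Y)={1,2,3,4,5,7} D(Z)={1,4,5,6,7}: no change
Constraint 2 (U + Y = Z) on D(U)={1,3,4,5,7} D(Y)={1,2,3,4,5,7} D(Z)={1,4,5,6,7}: U {1,3,4,5,7}->{1,3,4,5}; Y {1,2,3,4,5,7}->{1,2,3,4,5}; Z {1,4,5,6,7}->{4,5,6,7}
Constraint 3 (V + Y = U) on D(V)={5,6,7} D(Y)={1,2,3,4,5} D(U)={1,3,4,5}: V {5,6,7}->{}; Y {1,2,3,4,5}->{}; U {1,3,4,5}->{}
So after constraint 3: D(V) = {}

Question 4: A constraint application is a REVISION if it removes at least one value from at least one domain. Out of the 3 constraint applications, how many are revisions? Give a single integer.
Answer: 2

Derivation:
Constraint 1 (Y != Z) on D(Y)={1,2,3,4,5,7} D(Z)={1,4,5,6,7}: no change => not a revision
Constraint 2 (U + Y = Z) on D(U)={1,3,4,5,7} D(Y)={1,2,3,4,5,7} D(Z)={1,4,5,6,7}: U {1,3,4,5,7}->{1,3,4,5}; Y {1,2,3,4,5,7}->{1,2,3,4,5}; Z {1,4,5,6,7}->{4,5,6,7} => REVISION
Constraint 3 (V + Y = U) on D(V)={5,6,7} D(Y)={1,2,3,4,5} D(U)={1,3,4,5}: V {5,6,7}->{}; Y {1,2,3,4,5}->{}; U {1,3,4,5}->{} => REVISION
Total revisions = 2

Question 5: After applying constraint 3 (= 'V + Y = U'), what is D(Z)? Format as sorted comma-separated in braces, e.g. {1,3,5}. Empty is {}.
Constraint 1 (Y != Z) on D(Y)={1,2,3,4,5,7} D(Z)={1,4,5,6,7}: no change
Constraint 2 (U + Y = Z) on D(U)={1,3,4,5,7} D(Y)={1,2,3,4,5,7} D(Z)={1,4,5,6,7}: U {1,3,4,5,7}->{1,3,4,5}; Y {1,2,3,4,5,7}->{1,2,3,4,5}; Z {1,4,5,6,7}->{4,5,6,7}
Constraint 3 (V + Y = U) on D(V)={5,6,7} D(Y)={1,2,3,4,5} D(U)={1,3,4,5}: V {5,6,7}->{}; Y {1,2,3,4,5}->{}; U {1,3,4,5}->{}
So after constraint 3: D(Z) = {4,5,6,7}

Answer: {4,5,6,7}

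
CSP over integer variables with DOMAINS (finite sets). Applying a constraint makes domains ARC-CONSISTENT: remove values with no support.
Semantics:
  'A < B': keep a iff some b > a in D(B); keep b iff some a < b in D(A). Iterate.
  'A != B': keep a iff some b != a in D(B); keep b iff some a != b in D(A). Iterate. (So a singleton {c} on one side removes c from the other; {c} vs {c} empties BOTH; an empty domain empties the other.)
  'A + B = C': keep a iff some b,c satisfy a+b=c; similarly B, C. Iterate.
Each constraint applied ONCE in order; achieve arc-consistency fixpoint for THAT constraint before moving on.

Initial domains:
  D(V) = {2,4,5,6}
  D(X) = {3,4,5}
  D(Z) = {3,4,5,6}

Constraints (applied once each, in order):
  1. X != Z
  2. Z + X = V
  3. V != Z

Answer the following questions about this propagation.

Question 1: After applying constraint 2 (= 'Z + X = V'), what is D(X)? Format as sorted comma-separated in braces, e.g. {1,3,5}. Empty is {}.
Constraint 1 (X != Z) on D(X)={3,4,5} D(Z)={3,4,5,6}: no change
Constraint 2 (Z + X = V) on D(Z)={3,4,5,6} D(X)={3,4,5} D(V)={2,4,5,6}: Z {3,4,5,6}->{3}; X {3,4,5}->{3}; V {2,4,5,6}->{6}
So after constraint 2: D(X) = {3}

Answer: {3}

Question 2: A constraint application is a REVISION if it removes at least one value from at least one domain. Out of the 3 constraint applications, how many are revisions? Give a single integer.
Constraint 1 (X != Z) on D(X)={3,4,5} D(Z)={3,4,5,6}: no change => not a revision
Constraint 2 (Z + X = V) on D(Z)={3,4,5,6} D(X)={3,4,5} D(V)={2,4,5,6}: Z {3,4,5,6}->{3}; X {3,4,5}->{3}; V {2,4,5,6}->{6} => REVISION
Constraint 3 (V != Z) on D(V)={6} D(Z)={3}: no change => not a revision
Total revisions = 1

Answer: 1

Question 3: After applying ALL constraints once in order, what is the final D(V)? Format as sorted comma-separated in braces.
Answer: {6}

Derivation:
Constraint 1 (X != Z) on D(X)={3,4,5} D(Z)={3,4,5,6}: no change
Constraint 2 (Z + X = V) on D(Z)={3,4,5,6} D(X)={3,4,5} D(V)={2,4,5,6}: Z {3,4,5,6}->{3}; X {3,4,5}->{3}; V {2,4,5,6}->{6}
Constraint 3 (V != Z) on D(V)={6} D(Z)={3}: no change
So after all 3 constraints: D(V) = {6}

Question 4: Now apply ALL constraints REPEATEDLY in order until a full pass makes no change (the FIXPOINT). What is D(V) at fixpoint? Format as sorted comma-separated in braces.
pass 0 (initial): D(V)={2,4,5,6}
pass 1: V {2,4,5,6}->{6}; X {3,4,5}->{3}; Z {3,4,5,6}->{3}
pass 2: V {6}->{}; X {3}->{}; Z {3}->{}
pass 3: no change
Fixpoint after 3 passes: D(V) = {}

Answer: {}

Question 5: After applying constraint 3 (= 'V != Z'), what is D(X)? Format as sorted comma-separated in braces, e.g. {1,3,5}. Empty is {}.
Constraint 1 (X != Z) on D(X)={3,4,5} D(Z)={3,4,5,6}: no change
Constraint 2 (Z + X = V) on D(Z)={3,4,5,6} D(X)={3,4,5} D(V)={2,4,5,6}: Z {3,4,5,6}->{3}; X {3,4,5}->{3}; V {2,4,5,6}->{6}
Constraint 3 (V != Z) on D(V)={6} D(Z)={3}: no change
So after constraint 3: D(X) = {3}

Answer: {3}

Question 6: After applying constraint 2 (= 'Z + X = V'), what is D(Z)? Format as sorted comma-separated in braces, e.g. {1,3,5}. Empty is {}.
Answer: {3}

Derivation:
Constraint 1 (X != Z) on D(X)={3,4,5} D(Z)={3,4,5,6}: no change
Constraint 2 (Z + X = V) on D(Z)={3,4,5,6} D(X)={3,4,5} D(V)={2,4,5,6}: Z {3,4,5,6}->{3}; X {3,4,5}->{3}; V {2,4,5,6}->{6}
So after constraint 2: D(Z) = {3}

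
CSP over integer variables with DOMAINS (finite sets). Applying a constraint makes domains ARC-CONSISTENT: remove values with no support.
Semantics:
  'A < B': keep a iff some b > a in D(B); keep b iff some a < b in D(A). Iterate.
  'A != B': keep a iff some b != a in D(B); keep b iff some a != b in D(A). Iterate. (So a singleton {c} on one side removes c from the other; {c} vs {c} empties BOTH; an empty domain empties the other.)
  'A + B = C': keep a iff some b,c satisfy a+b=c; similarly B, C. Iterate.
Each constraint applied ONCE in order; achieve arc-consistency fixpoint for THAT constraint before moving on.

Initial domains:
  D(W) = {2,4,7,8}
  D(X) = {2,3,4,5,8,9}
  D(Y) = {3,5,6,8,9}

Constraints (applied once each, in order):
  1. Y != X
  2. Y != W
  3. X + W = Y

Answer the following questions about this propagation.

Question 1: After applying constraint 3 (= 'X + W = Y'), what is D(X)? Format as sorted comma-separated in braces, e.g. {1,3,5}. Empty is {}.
Constraint 1 (Y != X) on D(Y)={3,5,6,8,9} D(X)={2,3,4,5,8,9}: no change
Constraint 2 (Y != W) on D(Y)={3,5,6,8,9} D(W)={2,4,7,8}: no change
Constraint 3 (X + W = Y) on D(X)={2,3,4,5,8,9} D(W)={2,4,7,8} D(Y)={3,5,6,8,9}: X {2,3,4,5,8,9}->{2,3,4,5}; W {2,4,7,8}->{2,4,7}; Y {3,5,6,8,9}->{5,6,8,9}
So after constraint 3: D(X) = {2,3,4,5}

Answer: {2,3,4,5}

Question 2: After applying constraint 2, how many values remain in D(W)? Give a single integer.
Answer: 4

Derivation:
Constraint 1 (Y != X) on D(Y)={3,5,6,8,9} D(X)={2,3,4,5,8,9}: no change
Constraint 2 (Y != W) on D(Y)={3,5,6,8,9} D(W)={2,4,7,8}: no change
So after constraint 2: D(W)={2,4,7,8}, size = 4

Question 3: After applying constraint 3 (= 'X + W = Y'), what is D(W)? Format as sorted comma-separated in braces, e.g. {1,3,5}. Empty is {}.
Constraint 1 (Y != X) on D(Y)={3,5,6,8,9} D(X)={2,3,4,5,8,9}: no change
Constraint 2 (Y != W) on D(Y)={3,5,6,8,9} D(W)={2,4,7,8}: no change
Constraint 3 (X + W = Y) on D(X)={2,3,4,5,8,9} D(W)={2,4,7,8} D(Y)={3,5,6,8,9}: X {2,3,4,5,8,9}->{2,3,4,5}; W {2,4,7,8}->{2,4,7}; Y {3,5,6,8,9}->{5,6,8,9}
So after constraint 3: D(W) = {2,4,7}

Answer: {2,4,7}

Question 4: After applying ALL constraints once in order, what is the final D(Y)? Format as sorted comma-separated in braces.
Answer: {5,6,8,9}

Derivation:
Constraint 1 (Y != X) on D(Y)={3,5,6,8,9} D(X)={2,3,4,5,8,9}: no change
Constraint 2 (Y != W) on D(Y)={3,5,6,8,9} D(W)={2,4,7,8}: no change
Constraint 3 (X + W = Y) on D(X)={2,3,4,5,8,9} D(W)={2,4,7,8} D(Y)={3,5,6,8,9}: X {2,3,4,5,8,9}->{2,3,4,5}; W {2,4,7,8}->{2,4,7}; Y {3,5,6,8,9}->{5,6,8,9}
So after all 3 constraints: D(Y) = {5,6,8,9}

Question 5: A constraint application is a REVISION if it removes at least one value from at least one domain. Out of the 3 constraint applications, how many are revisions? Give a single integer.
Constraint 1 (Y != X) on D(Y)={3,5,6,8,9} D(X)={2,3,4,5,8,9}: no change => not a revision
Constraint 2 (Y != W) on D(Y)={3,5,6,8,9} D(W)={2,4,7,8}: no change => not a revision
Constraint 3 (X + W = Y) on D(X)={2,3,4,5,8,9} D(W)={2,4,7,8} D(Y)={3,5,6,8,9}: X {2,3,4,5,8,9}->{2,3,4,5}; W {2,4,7,8}->{2,4,7}; Y {3,5,6,8,9}->{5,6,8,9} => REVISION
Total revisions = 1

Answer: 1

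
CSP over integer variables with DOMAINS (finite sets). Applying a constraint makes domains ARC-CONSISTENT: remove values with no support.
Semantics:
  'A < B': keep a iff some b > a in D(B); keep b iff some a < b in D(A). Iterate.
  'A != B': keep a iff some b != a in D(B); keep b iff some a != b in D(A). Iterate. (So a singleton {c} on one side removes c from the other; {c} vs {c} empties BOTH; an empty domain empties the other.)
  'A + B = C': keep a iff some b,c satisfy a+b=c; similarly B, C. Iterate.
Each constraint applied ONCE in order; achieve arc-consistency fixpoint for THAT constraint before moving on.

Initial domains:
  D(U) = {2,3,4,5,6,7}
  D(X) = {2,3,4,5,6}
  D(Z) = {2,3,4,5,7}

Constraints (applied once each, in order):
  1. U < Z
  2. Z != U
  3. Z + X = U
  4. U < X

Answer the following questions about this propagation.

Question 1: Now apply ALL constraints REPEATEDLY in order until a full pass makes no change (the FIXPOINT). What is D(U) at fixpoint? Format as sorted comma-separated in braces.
pass 0 (initial): D(U)={2,3,4,5,6,7}
pass 1: U {2,3,4,5,6,7}->{}; X {2,3,4,5,6}->{}; Z {2,3,4,5,7}->{3,4}
pass 2: Z {3,4}->{}
pass 3: no change
Fixpoint after 3 passes: D(U) = {}

Answer: {}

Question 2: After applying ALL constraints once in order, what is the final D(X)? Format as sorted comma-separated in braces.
Constraint 1 (U < Z) on D(U)={2,3,4,5,6,7} D(Z)={2,3,4,5,7}: U {2,3,4,5,6,7}->{2,3,4,5,6}; Z {2,3,4,5,7}->{3,4,5,7}
Constraint 2 (Z != U) on D(Z)={3,4,5,7} D(U)={2,3,4,5,6}: no change
Constraint 3 (Z + X = U) on D(Z)={3,4,5,7} D(X)={2,3,4,5,6} D(U)={2,3,4,5,6}: Z {3,4,5,7}->{3,4}; X {2,3,4,5,6}->{2,3}; U {2,3,4,5,6}->{5,6}
Constraint 4 (U < X) on D(U)={5,6} D(X)={2,3}: U {5,6}->{}; X {2,3}->{}
So after all 4 constraints: D(X) = {}

Answer: {}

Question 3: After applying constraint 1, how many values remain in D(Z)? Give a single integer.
Constraint 1 (U < Z) on D(U)={2,3,4,5,6,7} D(Z)={2,3,4,5,7}: U {2,3,4,5,6,7}->{2,3,4,5,6}; Z {2,3,4,5,7}->{3,4,5,7}
So after constraint 1: D(Z)={3,4,5,7}, size = 4

Answer: 4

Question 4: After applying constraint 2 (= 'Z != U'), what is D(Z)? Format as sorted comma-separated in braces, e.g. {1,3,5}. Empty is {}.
Answer: {3,4,5,7}

Derivation:
Constraint 1 (U < Z) on D(U)={2,3,4,5,6,7} D(Z)={2,3,4,5,7}: U {2,3,4,5,6,7}->{2,3,4,5,6}; Z {2,3,4,5,7}->{3,4,5,7}
Constraint 2 (Z != U) on D(Z)={3,4,5,7} D(U)={2,3,4,5,6}: no change
So after constraint 2: D(Z) = {3,4,5,7}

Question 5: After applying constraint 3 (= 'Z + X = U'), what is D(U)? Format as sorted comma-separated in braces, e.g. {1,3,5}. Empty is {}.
Answer: {5,6}

Derivation:
Constraint 1 (U < Z) on D(U)={2,3,4,5,6,7} D(Z)={2,3,4,5,7}: U {2,3,4,5,6,7}->{2,3,4,5,6}; Z {2,3,4,5,7}->{3,4,5,7}
Constraint 2 (Z != U) on D(Z)={3,4,5,7} D(U)={2,3,4,5,6}: no change
Constraint 3 (Z + X = U) on D(Z)={3,4,5,7} D(X)={2,3,4,5,6} D(U)={2,3,4,5,6}: Z {3,4,5,7}->{3,4}; X {2,3,4,5,6}->{2,3}; U {2,3,4,5,6}->{5,6}
So after constraint 3: D(U) = {5,6}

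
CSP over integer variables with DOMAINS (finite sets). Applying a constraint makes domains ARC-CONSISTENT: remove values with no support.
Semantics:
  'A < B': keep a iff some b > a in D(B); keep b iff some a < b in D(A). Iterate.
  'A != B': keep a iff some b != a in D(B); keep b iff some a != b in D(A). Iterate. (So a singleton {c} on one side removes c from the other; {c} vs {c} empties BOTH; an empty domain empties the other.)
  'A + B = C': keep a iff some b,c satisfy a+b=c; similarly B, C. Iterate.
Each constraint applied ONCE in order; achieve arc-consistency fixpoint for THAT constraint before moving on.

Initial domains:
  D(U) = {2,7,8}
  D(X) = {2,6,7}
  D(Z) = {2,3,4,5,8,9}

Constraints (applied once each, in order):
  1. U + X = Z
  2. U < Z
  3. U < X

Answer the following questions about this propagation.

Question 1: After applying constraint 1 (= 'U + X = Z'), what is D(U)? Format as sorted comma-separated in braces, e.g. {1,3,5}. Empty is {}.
Constraint 1 (U + X = Z) on D(U)={2,7,8} D(X)={2,6,7} D(Z)={2,3,4,5,8,9}: U {2,7,8}->{2,7}; Z {2,3,4,5,8,9}->{4,8,9}
So after constraint 1: D(U) = {2,7}

Answer: {2,7}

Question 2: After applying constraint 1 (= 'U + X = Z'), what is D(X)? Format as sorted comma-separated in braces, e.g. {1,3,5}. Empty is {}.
Answer: {2,6,7}

Derivation:
Constraint 1 (U + X = Z) on D(U)={2,7,8} D(X)={2,6,7} D(Z)={2,3,4,5,8,9}: U {2,7,8}->{2,7}; Z {2,3,4,5,8,9}->{4,8,9}
So after constraint 1: D(X) = {2,6,7}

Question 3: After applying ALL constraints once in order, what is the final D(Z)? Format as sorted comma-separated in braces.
Constraint 1 (U + X = Z) on D(U)={2,7,8} D(X)={2,6,7} D(Z)={2,3,4,5,8,9}: U {2,7,8}->{2,7}; Z {2,3,4,5,8,9}->{4,8,9}
Constraint 2 (U < Z) on D(U)={2,7} D(Z)={4,8,9}: no change
Constraint 3 (U < X) on D(U)={2,7} D(X)={2,6,7}: U {2,7}->{2}; X {2,6,7}->{6,7}
So after all 3 constraints: D(Z) = {4,8,9}

Answer: {4,8,9}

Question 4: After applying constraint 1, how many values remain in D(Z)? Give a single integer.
Answer: 3

Derivation:
Constraint 1 (U + X = Z) on D(U)={2,7,8} D(X)={2,6,7} D(Z)={2,3,4,5,8,9}: U {2,7,8}->{2,7}; Z {2,3,4,5,8,9}->{4,8,9}
So after constraint 1: D(Z)={4,8,9}, size = 3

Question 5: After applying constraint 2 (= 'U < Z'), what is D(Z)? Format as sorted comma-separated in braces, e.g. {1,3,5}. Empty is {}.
Answer: {4,8,9}

Derivation:
Constraint 1 (U + X = Z) on D(U)={2,7,8} D(X)={2,6,7} D(Z)={2,3,4,5,8,9}: U {2,7,8}->{2,7}; Z {2,3,4,5,8,9}->{4,8,9}
Constraint 2 (U < Z) on D(U)={2,7} D(Z)={4,8,9}: no change
So after constraint 2: D(Z) = {4,8,9}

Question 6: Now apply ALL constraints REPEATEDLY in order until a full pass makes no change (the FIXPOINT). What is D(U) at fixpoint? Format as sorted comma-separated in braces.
Answer: {2}

Derivation:
pass 0 (initial): D(U)={2,7,8}
pass 1: U {2,7,8}->{2}; X {2,6,7}->{6,7}; Z {2,3,4,5,8,9}->{4,8,9}
pass 2: Z {4,8,9}->{8,9}
pass 3: no change
Fixpoint after 3 passes: D(U) = {2}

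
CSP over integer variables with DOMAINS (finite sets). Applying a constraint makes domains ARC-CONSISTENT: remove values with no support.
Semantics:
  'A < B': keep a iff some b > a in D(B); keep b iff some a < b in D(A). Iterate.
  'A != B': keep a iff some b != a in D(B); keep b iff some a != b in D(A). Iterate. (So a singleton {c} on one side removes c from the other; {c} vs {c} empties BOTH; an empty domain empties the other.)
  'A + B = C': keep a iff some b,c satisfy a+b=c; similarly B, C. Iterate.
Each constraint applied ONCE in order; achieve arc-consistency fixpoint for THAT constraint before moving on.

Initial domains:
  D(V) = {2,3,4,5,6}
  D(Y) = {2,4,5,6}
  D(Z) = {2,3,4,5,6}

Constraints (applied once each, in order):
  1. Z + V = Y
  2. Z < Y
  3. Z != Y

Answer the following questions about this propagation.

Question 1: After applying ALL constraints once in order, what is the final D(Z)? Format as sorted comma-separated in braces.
Answer: {2,3,4}

Derivation:
Constraint 1 (Z + V = Y) on D(Z)={2,3,4,5,6} D(V)={2,3,4,5,6} D(Y)={2,4,5,6}: Z {2,3,4,5,6}->{2,3,4}; V {2,3,4,5,6}->{2,3,4}; Y {2,4,5,6}->{4,5,6}
Constraint 2 (Z < Y) on D(Z)={2,3,4} D(Y)={4,5,6}: no change
Constraint 3 (Z != Y) on D(Z)={2,3,4} D(Y)={4,5,6}: no change
So after all 3 constraints: D(Z) = {2,3,4}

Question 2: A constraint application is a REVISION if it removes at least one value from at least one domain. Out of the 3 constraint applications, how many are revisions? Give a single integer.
Constraint 1 (Z + V = Y) on D(Z)={2,3,4,5,6} D(V)={2,3,4,5,6} D(Y)={2,4,5,6}: Z {2,3,4,5,6}->{2,3,4}; V {2,3,4,5,6}->{2,3,4}; Y {2,4,5,6}->{4,5,6} => REVISION
Constraint 2 (Z < Y) on D(Z)={2,3,4} D(Y)={4,5,6}: no change => not a revision
Constraint 3 (Z != Y) on D(Z)={2,3,4} D(Y)={4,5,6}: no change => not a revision
Total revisions = 1

Answer: 1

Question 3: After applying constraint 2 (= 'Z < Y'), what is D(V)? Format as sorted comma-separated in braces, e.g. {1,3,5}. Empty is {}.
Constraint 1 (Z + V = Y) on D(Z)={2,3,4,5,6} D(V)={2,3,4,5,6} D(Y)={2,4,5,6}: Z {2,3,4,5,6}->{2,3,4}; V {2,3,4,5,6}->{2,3,4}; Y {2,4,5,6}->{4,5,6}
Constraint 2 (Z < Y) on D(Z)={2,3,4} D(Y)={4,5,6}: no change
So after constraint 2: D(V) = {2,3,4}

Answer: {2,3,4}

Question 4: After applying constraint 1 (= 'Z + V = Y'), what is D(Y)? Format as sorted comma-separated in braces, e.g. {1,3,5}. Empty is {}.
Answer: {4,5,6}

Derivation:
Constraint 1 (Z + V = Y) on D(Z)={2,3,4,5,6} D(V)={2,3,4,5,6} D(Y)={2,4,5,6}: Z {2,3,4,5,6}->{2,3,4}; V {2,3,4,5,6}->{2,3,4}; Y {2,4,5,6}->{4,5,6}
So after constraint 1: D(Y) = {4,5,6}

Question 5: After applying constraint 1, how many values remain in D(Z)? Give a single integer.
Answer: 3

Derivation:
Constraint 1 (Z + V = Y) on D(Z)={2,3,4,5,6} D(V)={2,3,4,5,6} D(Y)={2,4,5,6}: Z {2,3,4,5,6}->{2,3,4}; V {2,3,4,5,6}->{2,3,4}; Y {2,4,5,6}->{4,5,6}
So after constraint 1: D(Z)={2,3,4}, size = 3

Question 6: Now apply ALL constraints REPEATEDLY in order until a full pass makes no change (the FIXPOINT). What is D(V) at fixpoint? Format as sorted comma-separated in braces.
Answer: {2,3,4}

Derivation:
pass 0 (initial): D(V)={2,3,4,5,6}
pass 1: V {2,3,4,5,6}->{2,3,4}; Y {2,4,5,6}->{4,5,6}; Z {2,3,4,5,6}->{2,3,4}
pass 2: no change
Fixpoint after 2 passes: D(V) = {2,3,4}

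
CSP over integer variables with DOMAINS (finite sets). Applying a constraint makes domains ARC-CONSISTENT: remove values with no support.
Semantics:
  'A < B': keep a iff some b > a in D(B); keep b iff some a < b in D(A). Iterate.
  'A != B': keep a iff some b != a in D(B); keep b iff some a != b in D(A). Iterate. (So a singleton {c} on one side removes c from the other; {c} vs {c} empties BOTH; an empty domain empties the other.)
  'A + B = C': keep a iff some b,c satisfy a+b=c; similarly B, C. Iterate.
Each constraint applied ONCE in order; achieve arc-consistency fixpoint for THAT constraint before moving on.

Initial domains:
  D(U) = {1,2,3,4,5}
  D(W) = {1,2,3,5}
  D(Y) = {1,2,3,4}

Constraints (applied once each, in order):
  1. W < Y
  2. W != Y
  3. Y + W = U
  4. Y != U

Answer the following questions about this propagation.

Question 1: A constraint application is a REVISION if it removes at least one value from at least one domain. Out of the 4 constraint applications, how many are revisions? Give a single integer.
Answer: 2

Derivation:
Constraint 1 (W < Y) on D(W)={1,2,3,5} D(Y)={1,2,3,4}: W {1,2,3,5}->{1,2,3}; Y {1,2,3,4}->{2,3,4} => REVISION
Constraint 2 (W != Y) on D(W)={1,2,3} D(Y)={2,3,4}: no change => not a revision
Constraint 3 (Y + W = U) on D(Y)={2,3,4} D(W)={1,2,3} D(U)={1,2,3,4,5}: U {1,2,3,4,5}->{3,4,5} => REVISION
Constraint 4 (Y != U) on D(Y)={2,3,4} D(U)={3,4,5}: no change => not a revision
Total revisions = 2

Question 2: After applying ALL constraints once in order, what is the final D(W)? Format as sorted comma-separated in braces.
Answer: {1,2,3}

Derivation:
Constraint 1 (W < Y) on D(W)={1,2,3,5} D(Y)={1,2,3,4}: W {1,2,3,5}->{1,2,3}; Y {1,2,3,4}->{2,3,4}
Constraint 2 (W != Y) on D(W)={1,2,3} D(Y)={2,3,4}: no change
Constraint 3 (Y + W = U) on D(Y)={2,3,4} D(W)={1,2,3} D(U)={1,2,3,4,5}: U {1,2,3,4,5}->{3,4,5}
Constraint 4 (Y != U) on D(Y)={2,3,4} D(U)={3,4,5}: no change
So after all 4 constraints: D(W) = {1,2,3}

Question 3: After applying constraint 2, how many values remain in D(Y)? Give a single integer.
Constraint 1 (W < Y) on D(W)={1,2,3,5} D(Y)={1,2,3,4}: W {1,2,3,5}->{1,2,3}; Y {1,2,3,4}->{2,3,4}
Constraint 2 (W != Y) on D(W)={1,2,3} D(Y)={2,3,4}: no change
So after constraint 2: D(Y)={2,3,4}, size = 3

Answer: 3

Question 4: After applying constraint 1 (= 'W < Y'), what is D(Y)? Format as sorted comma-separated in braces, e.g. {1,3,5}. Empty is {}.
Constraint 1 (W < Y) on D(W)={1,2,3,5} D(Y)={1,2,3,4}: W {1,2,3,5}->{1,2,3}; Y {1,2,3,4}->{2,3,4}
So after constraint 1: D(Y) = {2,3,4}

Answer: {2,3,4}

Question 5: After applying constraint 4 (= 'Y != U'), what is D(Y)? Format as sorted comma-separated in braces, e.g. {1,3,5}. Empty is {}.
Answer: {2,3,4}

Derivation:
Constraint 1 (W < Y) on D(W)={1,2,3,5} D(Y)={1,2,3,4}: W {1,2,3,5}->{1,2,3}; Y {1,2,3,4}->{2,3,4}
Constraint 2 (W != Y) on D(W)={1,2,3} D(Y)={2,3,4}: no change
Constraint 3 (Y + W = U) on D(Y)={2,3,4} D(W)={1,2,3} D(U)={1,2,3,4,5}: U {1,2,3,4,5}->{3,4,5}
Constraint 4 (Y != U) on D(Y)={2,3,4} D(U)={3,4,5}: no change
So after constraint 4: D(Y) = {2,3,4}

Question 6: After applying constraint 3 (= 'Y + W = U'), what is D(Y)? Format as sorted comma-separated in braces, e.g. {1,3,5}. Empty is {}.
Constraint 1 (W < Y) on D(W)={1,2,3,5} D(Y)={1,2,3,4}: W {1,2,3,5}->{1,2,3}; Y {1,2,3,4}->{2,3,4}
Constraint 2 (W != Y) on D(W)={1,2,3} D(Y)={2,3,4}: no change
Constraint 3 (Y + W = U) on D(Y)={2,3,4} D(W)={1,2,3} D(U)={1,2,3,4,5}: U {1,2,3,4,5}->{3,4,5}
So after constraint 3: D(Y) = {2,3,4}

Answer: {2,3,4}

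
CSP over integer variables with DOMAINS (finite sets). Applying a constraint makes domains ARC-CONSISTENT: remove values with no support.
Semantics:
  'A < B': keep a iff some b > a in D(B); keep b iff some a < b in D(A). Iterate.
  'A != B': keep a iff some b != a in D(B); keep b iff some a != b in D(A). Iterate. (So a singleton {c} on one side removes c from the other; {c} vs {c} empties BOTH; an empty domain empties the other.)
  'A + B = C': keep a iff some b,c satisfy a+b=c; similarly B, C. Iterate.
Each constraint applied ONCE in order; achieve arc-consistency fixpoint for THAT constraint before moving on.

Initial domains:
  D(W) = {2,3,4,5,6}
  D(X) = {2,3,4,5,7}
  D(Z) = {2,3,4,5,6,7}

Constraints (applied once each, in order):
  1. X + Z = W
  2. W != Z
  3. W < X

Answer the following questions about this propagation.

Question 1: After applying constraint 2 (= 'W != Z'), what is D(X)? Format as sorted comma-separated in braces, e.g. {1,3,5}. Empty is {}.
Constraint 1 (X + Z = W) on D(X)={2,3,4,5,7} D(Z)={2,3,4,5,6,7} D(W)={2,3,4,5,6}: X {2,3,4,5,7}->{2,3,4}; Z {2,3,4,5,6,7}->{2,3,4}; W {2,3,4,5,6}->{4,5,6}
Constraint 2 (W != Z) on D(W)={4,5,6} D(Z)={2,3,4}: no change
So after constraint 2: D(X) = {2,3,4}

Answer: {2,3,4}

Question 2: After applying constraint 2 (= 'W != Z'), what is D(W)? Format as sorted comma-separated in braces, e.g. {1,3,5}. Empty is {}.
Answer: {4,5,6}

Derivation:
Constraint 1 (X + Z = W) on D(X)={2,3,4,5,7} D(Z)={2,3,4,5,6,7} D(W)={2,3,4,5,6}: X {2,3,4,5,7}->{2,3,4}; Z {2,3,4,5,6,7}->{2,3,4}; W {2,3,4,5,6}->{4,5,6}
Constraint 2 (W != Z) on D(W)={4,5,6} D(Z)={2,3,4}: no change
So after constraint 2: D(W) = {4,5,6}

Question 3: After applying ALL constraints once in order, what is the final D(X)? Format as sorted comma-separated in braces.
Constraint 1 (X + Z = W) on D(X)={2,3,4,5,7} D(Z)={2,3,4,5,6,7} D(W)={2,3,4,5,6}: X {2,3,4,5,7}->{2,3,4}; Z {2,3,4,5,6,7}->{2,3,4}; W {2,3,4,5,6}->{4,5,6}
Constraint 2 (W != Z) on D(W)={4,5,6} D(Z)={2,3,4}: no change
Constraint 3 (W < X) on D(W)={4,5,6} D(X)={2,3,4}: W {4,5,6}->{}; X {2,3,4}->{}
So after all 3 constraints: D(X) = {}

Answer: {}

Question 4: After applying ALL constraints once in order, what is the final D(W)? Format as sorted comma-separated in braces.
Answer: {}

Derivation:
Constraint 1 (X + Z = W) on D(X)={2,3,4,5,7} D(Z)={2,3,4,5,6,7} D(W)={2,3,4,5,6}: X {2,3,4,5,7}->{2,3,4}; Z {2,3,4,5,6,7}->{2,3,4}; W {2,3,4,5,6}->{4,5,6}
Constraint 2 (W != Z) on D(W)={4,5,6} D(Z)={2,3,4}: no change
Constraint 3 (W < X) on D(W)={4,5,6} D(X)={2,3,4}: W {4,5,6}->{}; X {2,3,4}->{}
So after all 3 constraints: D(W) = {}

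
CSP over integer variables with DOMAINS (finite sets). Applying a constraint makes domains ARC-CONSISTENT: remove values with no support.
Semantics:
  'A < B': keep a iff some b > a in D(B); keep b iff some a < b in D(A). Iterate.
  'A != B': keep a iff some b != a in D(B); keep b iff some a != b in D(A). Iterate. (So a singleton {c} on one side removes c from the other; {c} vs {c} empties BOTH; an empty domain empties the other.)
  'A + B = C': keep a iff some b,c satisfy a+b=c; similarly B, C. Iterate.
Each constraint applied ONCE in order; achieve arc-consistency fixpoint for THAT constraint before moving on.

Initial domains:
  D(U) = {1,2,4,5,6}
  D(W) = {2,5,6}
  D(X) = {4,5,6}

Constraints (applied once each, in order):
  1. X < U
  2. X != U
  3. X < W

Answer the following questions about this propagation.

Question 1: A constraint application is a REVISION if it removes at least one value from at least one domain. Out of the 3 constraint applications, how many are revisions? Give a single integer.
Answer: 2

Derivation:
Constraint 1 (X < U) on D(X)={4,5,6} D(U)={1,2,4,5,6}: X {4,5,6}->{4,5}; U {1,2,4,5,6}->{5,6} => REVISION
Constraint 2 (X != U) on D(X)={4,5} D(U)={5,6}: no change => not a revision
Constraint 3 (X < W) on D(X)={4,5} D(W)={2,5,6}: W {2,5,6}->{5,6} => REVISION
Total revisions = 2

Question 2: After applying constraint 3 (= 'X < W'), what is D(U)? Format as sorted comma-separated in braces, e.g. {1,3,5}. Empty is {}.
Constraint 1 (X < U) on D(X)={4,5,6} D(U)={1,2,4,5,6}: X {4,5,6}->{4,5}; U {1,2,4,5,6}->{5,6}
Constraint 2 (X != U) on D(X)={4,5} D(U)={5,6}: no change
Constraint 3 (X < W) on D(X)={4,5} D(W)={2,5,6}: W {2,5,6}->{5,6}
So after constraint 3: D(U) = {5,6}

Answer: {5,6}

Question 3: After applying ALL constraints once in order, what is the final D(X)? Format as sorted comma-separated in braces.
Constraint 1 (X < U) on D(X)={4,5,6} D(U)={1,2,4,5,6}: X {4,5,6}->{4,5}; U {1,2,4,5,6}->{5,6}
Constraint 2 (X != U) on D(X)={4,5} D(U)={5,6}: no change
Constraint 3 (X < W) on D(X)={4,5} D(W)={2,5,6}: W {2,5,6}->{5,6}
So after all 3 constraints: D(X) = {4,5}

Answer: {4,5}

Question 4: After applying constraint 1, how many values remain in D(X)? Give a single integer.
Answer: 2

Derivation:
Constraint 1 (X < U) on D(X)={4,5,6} D(U)={1,2,4,5,6}: X {4,5,6}->{4,5}; U {1,2,4,5,6}->{5,6}
So after constraint 1: D(X)={4,5}, size = 2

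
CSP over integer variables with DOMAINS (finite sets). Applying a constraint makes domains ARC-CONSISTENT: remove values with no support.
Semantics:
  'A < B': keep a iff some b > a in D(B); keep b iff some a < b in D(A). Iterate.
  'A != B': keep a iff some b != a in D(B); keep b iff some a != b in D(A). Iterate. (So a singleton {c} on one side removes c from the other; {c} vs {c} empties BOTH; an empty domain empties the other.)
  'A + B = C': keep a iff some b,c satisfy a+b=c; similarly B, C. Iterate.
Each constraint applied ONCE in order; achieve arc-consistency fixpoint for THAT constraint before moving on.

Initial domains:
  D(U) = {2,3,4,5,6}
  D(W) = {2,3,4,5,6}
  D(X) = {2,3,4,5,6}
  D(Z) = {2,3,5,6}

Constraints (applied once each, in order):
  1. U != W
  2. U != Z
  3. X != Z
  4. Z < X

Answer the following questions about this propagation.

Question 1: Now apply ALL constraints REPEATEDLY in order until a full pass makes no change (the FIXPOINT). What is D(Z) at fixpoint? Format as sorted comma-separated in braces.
pass 0 (initial): D(Z)={2,3,5,6}
pass 1: X {2,3,4,5,6}->{3,4,5,6}; Z {2,3,5,6}->{2,3,5}
pass 2: no change
Fixpoint after 2 passes: D(Z) = {2,3,5}

Answer: {2,3,5}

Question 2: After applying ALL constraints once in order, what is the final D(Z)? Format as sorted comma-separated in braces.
Answer: {2,3,5}

Derivation:
Constraint 1 (U != W) on D(U)={2,3,4,5,6} D(W)={2,3,4,5,6}: no change
Constraint 2 (U != Z) on D(U)={2,3,4,5,6} D(Z)={2,3,5,6}: no change
Constraint 3 (X != Z) on D(X)={2,3,4,5,6} D(Z)={2,3,5,6}: no change
Constraint 4 (Z < X) on D(Z)={2,3,5,6} D(X)={2,3,4,5,6}: Z {2,3,5,6}->{2,3,5}; X {2,3,4,5,6}->{3,4,5,6}
So after all 4 constraints: D(Z) = {2,3,5}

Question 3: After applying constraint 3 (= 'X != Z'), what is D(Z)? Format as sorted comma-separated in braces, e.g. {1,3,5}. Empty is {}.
Constraint 1 (U != W) on D(U)={2,3,4,5,6} D(W)={2,3,4,5,6}: no change
Constraint 2 (U != Z) on D(U)={2,3,4,5,6} D(Z)={2,3,5,6}: no change
Constraint 3 (X != Z) on D(X)={2,3,4,5,6} D(Z)={2,3,5,6}: no change
So after constraint 3: D(Z) = {2,3,5,6}

Answer: {2,3,5,6}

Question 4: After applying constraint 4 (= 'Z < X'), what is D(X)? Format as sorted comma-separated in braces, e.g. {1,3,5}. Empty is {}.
Answer: {3,4,5,6}

Derivation:
Constraint 1 (U != W) on D(U)={2,3,4,5,6} D(W)={2,3,4,5,6}: no change
Constraint 2 (U != Z) on D(U)={2,3,4,5,6} D(Z)={2,3,5,6}: no change
Constraint 3 (X != Z) on D(X)={2,3,4,5,6} D(Z)={2,3,5,6}: no change
Constraint 4 (Z < X) on D(Z)={2,3,5,6} D(X)={2,3,4,5,6}: Z {2,3,5,6}->{2,3,5}; X {2,3,4,5,6}->{3,4,5,6}
So after constraint 4: D(X) = {3,4,5,6}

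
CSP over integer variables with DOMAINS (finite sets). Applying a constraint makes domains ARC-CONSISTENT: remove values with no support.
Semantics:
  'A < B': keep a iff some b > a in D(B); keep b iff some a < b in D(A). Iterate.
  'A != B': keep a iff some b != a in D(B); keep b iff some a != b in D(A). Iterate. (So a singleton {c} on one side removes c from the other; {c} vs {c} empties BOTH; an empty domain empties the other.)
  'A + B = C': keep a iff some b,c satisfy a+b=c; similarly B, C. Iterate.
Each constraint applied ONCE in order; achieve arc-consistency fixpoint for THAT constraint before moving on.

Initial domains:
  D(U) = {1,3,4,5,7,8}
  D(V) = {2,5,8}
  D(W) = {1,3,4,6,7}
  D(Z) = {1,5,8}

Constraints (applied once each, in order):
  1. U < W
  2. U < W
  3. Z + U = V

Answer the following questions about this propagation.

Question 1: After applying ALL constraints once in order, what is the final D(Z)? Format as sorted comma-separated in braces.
Constraint 1 (U < W) on D(U)={1,3,4,5,7,8} D(W)={1,3,4,6,7}: U {1,3,4,5,7,8}->{1,3,4,5}; W {1,3,4,6,7}->{3,4,6,7}
Constraint 2 (U < W) on D(U)={1,3,4,5} D(W)={3,4,6,7}: no change
Constraint 3 (Z + U = V) on D(Z)={1,5,8} D(U)={1,3,4,5} D(V)={2,5,8}: Z {1,5,8}->{1,5}; U {1,3,4,5}->{1,3,4}
So after all 3 constraints: D(Z) = {1,5}

Answer: {1,5}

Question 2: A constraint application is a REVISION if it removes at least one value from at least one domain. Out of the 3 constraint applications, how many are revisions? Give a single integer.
Answer: 2

Derivation:
Constraint 1 (U < W) on D(U)={1,3,4,5,7,8} D(W)={1,3,4,6,7}: U {1,3,4,5,7,8}->{1,3,4,5}; W {1,3,4,6,7}->{3,4,6,7} => REVISION
Constraint 2 (U < W) on D(U)={1,3,4,5} D(W)={3,4,6,7}: no change => not a revision
Constraint 3 (Z + U = V) on D(Z)={1,5,8} D(U)={1,3,4,5} D(V)={2,5,8}: Z {1,5,8}->{1,5}; U {1,3,4,5}->{1,3,4} => REVISION
Total revisions = 2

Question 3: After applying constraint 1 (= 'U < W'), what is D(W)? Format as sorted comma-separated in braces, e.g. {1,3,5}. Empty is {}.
Constraint 1 (U < W) on D(U)={1,3,4,5,7,8} D(W)={1,3,4,6,7}: U {1,3,4,5,7,8}->{1,3,4,5}; W {1,3,4,6,7}->{3,4,6,7}
So after constraint 1: D(W) = {3,4,6,7}

Answer: {3,4,6,7}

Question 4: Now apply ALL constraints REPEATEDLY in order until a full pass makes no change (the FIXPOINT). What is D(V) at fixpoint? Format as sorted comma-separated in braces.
Answer: {2,5,8}

Derivation:
pass 0 (initial): D(V)={2,5,8}
pass 1: U {1,3,4,5,7,8}->{1,3,4}; W {1,3,4,6,7}->{3,4,6,7}; Z {1,5,8}->{1,5}
pass 2: no change
Fixpoint after 2 passes: D(V) = {2,5,8}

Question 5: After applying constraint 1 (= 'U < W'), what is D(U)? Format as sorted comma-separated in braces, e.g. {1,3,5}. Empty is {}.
Answer: {1,3,4,5}

Derivation:
Constraint 1 (U < W) on D(U)={1,3,4,5,7,8} D(W)={1,3,4,6,7}: U {1,3,4,5,7,8}->{1,3,4,5}; W {1,3,4,6,7}->{3,4,6,7}
So after constraint 1: D(U) = {1,3,4,5}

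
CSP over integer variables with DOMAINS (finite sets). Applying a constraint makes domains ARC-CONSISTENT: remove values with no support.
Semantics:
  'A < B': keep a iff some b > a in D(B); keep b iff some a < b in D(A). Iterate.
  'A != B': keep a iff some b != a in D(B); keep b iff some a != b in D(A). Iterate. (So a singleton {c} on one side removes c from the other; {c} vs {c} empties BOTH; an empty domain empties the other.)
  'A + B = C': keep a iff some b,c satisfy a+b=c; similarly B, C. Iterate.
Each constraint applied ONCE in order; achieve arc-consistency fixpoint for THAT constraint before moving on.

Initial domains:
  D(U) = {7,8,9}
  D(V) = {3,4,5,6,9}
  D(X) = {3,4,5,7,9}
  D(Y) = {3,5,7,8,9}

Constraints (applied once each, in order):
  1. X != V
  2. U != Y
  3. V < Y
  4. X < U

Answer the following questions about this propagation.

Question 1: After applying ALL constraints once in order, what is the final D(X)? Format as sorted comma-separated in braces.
Constraint 1 (X != V) on D(X)={3,4,5,7,9} D(V)={3,4,5,6,9}: no change
Constraint 2 (U != Y) on D(U)={7,8,9} D(Y)={3,5,7,8,9}: no change
Constraint 3 (V < Y) on D(V)={3,4,5,6,9} D(Y)={3,5,7,8,9}: V {3,4,5,6,9}->{3,4,5,6}; Y {3,5,7,8,9}->{5,7,8,9}
Constraint 4 (X < U) on D(X)={3,4,5,7,9} D(U)={7,8,9}: X {3,4,5,7,9}->{3,4,5,7}
So after all 4 constraints: D(X) = {3,4,5,7}

Answer: {3,4,5,7}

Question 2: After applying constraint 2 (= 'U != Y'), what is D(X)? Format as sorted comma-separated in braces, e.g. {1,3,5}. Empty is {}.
Answer: {3,4,5,7,9}

Derivation:
Constraint 1 (X != V) on D(X)={3,4,5,7,9} D(V)={3,4,5,6,9}: no change
Constraint 2 (U != Y) on D(U)={7,8,9} D(Y)={3,5,7,8,9}: no change
So after constraint 2: D(X) = {3,4,5,7,9}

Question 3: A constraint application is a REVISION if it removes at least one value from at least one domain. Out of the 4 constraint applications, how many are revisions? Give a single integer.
Answer: 2

Derivation:
Constraint 1 (X != V) on D(X)={3,4,5,7,9} D(V)={3,4,5,6,9}: no change => not a revision
Constraint 2 (U != Y) on D(U)={7,8,9} D(Y)={3,5,7,8,9}: no change => not a revision
Constraint 3 (V < Y) on D(V)={3,4,5,6,9} D(Y)={3,5,7,8,9}: V {3,4,5,6,9}->{3,4,5,6}; Y {3,5,7,8,9}->{5,7,8,9} => REVISION
Constraint 4 (X < U) on D(X)={3,4,5,7,9} D(U)={7,8,9}: X {3,4,5,7,9}->{3,4,5,7} => REVISION
Total revisions = 2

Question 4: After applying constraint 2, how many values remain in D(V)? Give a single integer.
Answer: 5

Derivation:
Constraint 1 (X != V) on D(X)={3,4,5,7,9} D(V)={3,4,5,6,9}: no change
Constraint 2 (U != Y) on D(U)={7,8,9} D(Y)={3,5,7,8,9}: no change
So after constraint 2: D(V)={3,4,5,6,9}, size = 5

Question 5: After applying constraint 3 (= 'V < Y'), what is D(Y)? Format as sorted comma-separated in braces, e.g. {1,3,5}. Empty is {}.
Answer: {5,7,8,9}

Derivation:
Constraint 1 (X != V) on D(X)={3,4,5,7,9} D(V)={3,4,5,6,9}: no change
Constraint 2 (U != Y) on D(U)={7,8,9} D(Y)={3,5,7,8,9}: no change
Constraint 3 (V < Y) on D(V)={3,4,5,6,9} D(Y)={3,5,7,8,9}: V {3,4,5,6,9}->{3,4,5,6}; Y {3,5,7,8,9}->{5,7,8,9}
So after constraint 3: D(Y) = {5,7,8,9}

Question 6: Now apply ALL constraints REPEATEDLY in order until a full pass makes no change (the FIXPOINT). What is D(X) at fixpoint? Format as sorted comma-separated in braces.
pass 0 (initial): D(X)={3,4,5,7,9}
pass 1: V {3,4,5,6,9}->{3,4,5,6}; X {3,4,5,7,9}->{3,4,5,7}; Y {3,5,7,8,9}->{5,7,8,9}
pass 2: no change
Fixpoint after 2 passes: D(X) = {3,4,5,7}

Answer: {3,4,5,7}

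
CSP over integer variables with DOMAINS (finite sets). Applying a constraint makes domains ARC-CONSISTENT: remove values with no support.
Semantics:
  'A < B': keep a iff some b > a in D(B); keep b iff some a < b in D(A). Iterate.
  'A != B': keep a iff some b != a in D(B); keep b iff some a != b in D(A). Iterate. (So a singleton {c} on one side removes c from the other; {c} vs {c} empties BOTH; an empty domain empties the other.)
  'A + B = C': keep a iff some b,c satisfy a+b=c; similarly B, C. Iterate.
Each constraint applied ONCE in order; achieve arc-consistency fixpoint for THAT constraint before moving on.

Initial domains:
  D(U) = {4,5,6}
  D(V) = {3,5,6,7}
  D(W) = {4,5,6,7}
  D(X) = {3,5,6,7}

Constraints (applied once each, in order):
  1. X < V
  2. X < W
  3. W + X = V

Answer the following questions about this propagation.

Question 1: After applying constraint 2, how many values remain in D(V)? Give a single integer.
Answer: 3

Derivation:
Constraint 1 (X < V) on D(X)={3,5,6,7} D(V)={3,5,6,7}: X {3,5,6,7}->{3,5,6}; V {3,5,6,7}->{5,6,7}
Constraint 2 (X < W) on D(X)={3,5,6} D(W)={4,5,6,7}: no change
So after constraint 2: D(V)={5,6,7}, size = 3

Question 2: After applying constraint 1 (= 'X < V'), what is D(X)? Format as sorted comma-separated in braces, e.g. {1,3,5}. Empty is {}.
Constraint 1 (X < V) on D(X)={3,5,6,7} D(V)={3,5,6,7}: X {3,5,6,7}->{3,5,6}; V {3,5,6,7}->{5,6,7}
So after constraint 1: D(X) = {3,5,6}

Answer: {3,5,6}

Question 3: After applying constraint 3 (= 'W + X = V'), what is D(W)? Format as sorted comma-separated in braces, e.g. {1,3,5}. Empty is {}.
Answer: {4}

Derivation:
Constraint 1 (X < V) on D(X)={3,5,6,7} D(V)={3,5,6,7}: X {3,5,6,7}->{3,5,6}; V {3,5,6,7}->{5,6,7}
Constraint 2 (X < W) on D(X)={3,5,6} D(W)={4,5,6,7}: no change
Constraint 3 (W + X = V) on D(W)={4,5,6,7} D(X)={3,5,6} D(V)={5,6,7}: W {4,5,6,7}->{4}; X {3,5,6}->{3}; V {5,6,7}->{7}
So after constraint 3: D(W) = {4}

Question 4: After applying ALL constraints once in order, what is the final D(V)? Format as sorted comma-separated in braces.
Answer: {7}

Derivation:
Constraint 1 (X < V) on D(X)={3,5,6,7} D(V)={3,5,6,7}: X {3,5,6,7}->{3,5,6}; V {3,5,6,7}->{5,6,7}
Constraint 2 (X < W) on D(X)={3,5,6} D(W)={4,5,6,7}: no change
Constraint 3 (W + X = V) on D(W)={4,5,6,7} D(X)={3,5,6} D(V)={5,6,7}: W {4,5,6,7}->{4}; X {3,5,6}->{3}; V {5,6,7}->{7}
So after all 3 constraints: D(V) = {7}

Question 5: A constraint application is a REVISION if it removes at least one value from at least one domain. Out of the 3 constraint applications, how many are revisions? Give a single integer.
Answer: 2

Derivation:
Constraint 1 (X < V) on D(X)={3,5,6,7} D(V)={3,5,6,7}: X {3,5,6,7}->{3,5,6}; V {3,5,6,7}->{5,6,7} => REVISION
Constraint 2 (X < W) on D(X)={3,5,6} D(W)={4,5,6,7}: no change => not a revision
Constraint 3 (W + X = V) on D(W)={4,5,6,7} D(X)={3,5,6} D(V)={5,6,7}: W {4,5,6,7}->{4}; X {3,5,6}->{3}; V {5,6,7}->{7} => REVISION
Total revisions = 2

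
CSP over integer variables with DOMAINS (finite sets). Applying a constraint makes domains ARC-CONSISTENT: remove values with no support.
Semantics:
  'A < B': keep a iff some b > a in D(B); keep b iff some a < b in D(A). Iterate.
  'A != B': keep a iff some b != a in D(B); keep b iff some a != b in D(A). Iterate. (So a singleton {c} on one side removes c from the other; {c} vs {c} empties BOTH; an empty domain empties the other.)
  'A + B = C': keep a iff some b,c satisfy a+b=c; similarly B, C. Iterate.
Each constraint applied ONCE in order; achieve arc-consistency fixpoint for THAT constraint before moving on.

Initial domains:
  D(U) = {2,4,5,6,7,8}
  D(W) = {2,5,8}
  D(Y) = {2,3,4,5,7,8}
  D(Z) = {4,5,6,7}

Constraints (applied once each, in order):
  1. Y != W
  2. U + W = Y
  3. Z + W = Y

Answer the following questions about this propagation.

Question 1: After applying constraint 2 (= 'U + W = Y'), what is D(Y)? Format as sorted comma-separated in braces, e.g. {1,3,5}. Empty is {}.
Answer: {4,7,8}

Derivation:
Constraint 1 (Y != W) on D(Y)={2,3,4,5,7,8} D(W)={2,5,8}: no change
Constraint 2 (U + W = Y) on D(U)={2,4,5,6,7,8} D(W)={2,5,8} D(Y)={2,3,4,5,7,8}: U {2,4,5,6,7,8}->{2,5,6}; W {2,5,8}->{2,5}; Y {2,3,4,5,7,8}->{4,7,8}
So after constraint 2: D(Y) = {4,7,8}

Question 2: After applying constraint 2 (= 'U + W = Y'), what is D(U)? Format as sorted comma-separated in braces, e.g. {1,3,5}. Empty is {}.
Constraint 1 (Y != W) on D(Y)={2,3,4,5,7,8} D(W)={2,5,8}: no change
Constraint 2 (U + W = Y) on D(U)={2,4,5,6,7,8} D(W)={2,5,8} D(Y)={2,3,4,5,7,8}: U {2,4,5,6,7,8}->{2,5,6}; W {2,5,8}->{2,5}; Y {2,3,4,5,7,8}->{4,7,8}
So after constraint 2: D(U) = {2,5,6}

Answer: {2,5,6}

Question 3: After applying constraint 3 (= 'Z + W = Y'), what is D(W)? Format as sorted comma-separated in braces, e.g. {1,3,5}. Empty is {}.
Constraint 1 (Y != W) on D(Y)={2,3,4,5,7,8} D(W)={2,5,8}: no change
Constraint 2 (U + W = Y) on D(U)={2,4,5,6,7,8} D(W)={2,5,8} D(Y)={2,3,4,5,7,8}: U {2,4,5,6,7,8}->{2,5,6}; W {2,5,8}->{2,5}; Y {2,3,4,5,7,8}->{4,7,8}
Constraint 3 (Z + W = Y) on D(Z)={4,5,6,7} D(W)={2,5} D(Y)={4,7,8}: Z {4,5,6,7}->{5,6}; W {2,5}->{2}; Y {4,7,8}->{7,8}
So after constraint 3: D(W) = {2}

Answer: {2}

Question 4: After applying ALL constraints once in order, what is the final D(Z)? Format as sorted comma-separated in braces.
Constraint 1 (Y != W) on D(Y)={2,3,4,5,7,8} D(W)={2,5,8}: no change
Constraint 2 (U + W = Y) on D(U)={2,4,5,6,7,8} D(W)={2,5,8} D(Y)={2,3,4,5,7,8}: U {2,4,5,6,7,8}->{2,5,6}; W {2,5,8}->{2,5}; Y {2,3,4,5,7,8}->{4,7,8}
Constraint 3 (Z + W = Y) on D(Z)={4,5,6,7} D(W)={2,5} D(Y)={4,7,8}: Z {4,5,6,7}->{5,6}; W {2,5}->{2}; Y {4,7,8}->{7,8}
So after all 3 constraints: D(Z) = {5,6}

Answer: {5,6}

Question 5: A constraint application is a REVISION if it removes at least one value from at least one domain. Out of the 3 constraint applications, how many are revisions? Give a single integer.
Constraint 1 (Y != W) on D(Y)={2,3,4,5,7,8} D(W)={2,5,8}: no change => not a revision
Constraint 2 (U + W = Y) on D(U)={2,4,5,6,7,8} D(W)={2,5,8} D(Y)={2,3,4,5,7,8}: U {2,4,5,6,7,8}->{2,5,6}; W {2,5,8}->{2,5}; Y {2,3,4,5,7,8}->{4,7,8} => REVISION
Constraint 3 (Z + W = Y) on D(Z)={4,5,6,7} D(W)={2,5} D(Y)={4,7,8}: Z {4,5,6,7}->{5,6}; W {2,5}->{2}; Y {4,7,8}->{7,8} => REVISION
Total revisions = 2

Answer: 2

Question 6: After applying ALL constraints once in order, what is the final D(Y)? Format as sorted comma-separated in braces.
Constraint 1 (Y != W) on D(Y)={2,3,4,5,7,8} D(W)={2,5,8}: no change
Constraint 2 (U + W = Y) on D(U)={2,4,5,6,7,8} D(W)={2,5,8} D(Y)={2,3,4,5,7,8}: U {2,4,5,6,7,8}->{2,5,6}; W {2,5,8}->{2,5}; Y {2,3,4,5,7,8}->{4,7,8}
Constraint 3 (Z + W = Y) on D(Z)={4,5,6,7} D(W)={2,5} D(Y)={4,7,8}: Z {4,5,6,7}->{5,6}; W {2,5}->{2}; Y {4,7,8}->{7,8}
So after all 3 constraints: D(Y) = {7,8}

Answer: {7,8}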